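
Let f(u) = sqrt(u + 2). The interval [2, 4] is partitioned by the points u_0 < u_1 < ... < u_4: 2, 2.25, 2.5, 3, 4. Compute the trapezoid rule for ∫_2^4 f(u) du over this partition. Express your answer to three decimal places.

4.463

Subinterval widths: 0.25, 0.25, 0.5, 1.
f(2) ≈ 2.000, f(2.25) ≈ 2.062, f(2.5) ≈ 2.121, f(3) ≈ 2.236, f(4) ≈ 2.449.
On each subinterval the trapezoid contributes (Δu_i/2)·[f(u_{i-1}) + f(u_i)].
Sum ≈ 4.463.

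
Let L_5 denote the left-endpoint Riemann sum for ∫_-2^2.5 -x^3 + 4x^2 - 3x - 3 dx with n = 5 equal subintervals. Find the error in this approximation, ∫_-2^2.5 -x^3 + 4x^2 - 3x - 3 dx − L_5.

Exact integral: ∫_-2^2.5 f(x) dx = 8.859375.
L_5 = 23.49.
Error = 8.859375 − 23.49 = -14.630625.

-14.630625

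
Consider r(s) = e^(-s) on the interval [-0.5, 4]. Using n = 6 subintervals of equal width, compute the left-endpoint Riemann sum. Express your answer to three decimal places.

2.318

Δs = (4 − (-0.5))/6 = 0.75.
Left endpoints: -0.5, 0.25, 1, 1.75, 2.5, 3.25.
r(-0.5) ≈ 1.649, r(0.25) ≈ 0.779, r(1) ≈ 0.368, r(1.75) ≈ 0.174, r(2.5) ≈ 0.082, r(3.25) ≈ 0.039.
Sum = Δs · [r(-0.5) + r(0.25) + r(1) + ...].
Sum ≈ 2.318.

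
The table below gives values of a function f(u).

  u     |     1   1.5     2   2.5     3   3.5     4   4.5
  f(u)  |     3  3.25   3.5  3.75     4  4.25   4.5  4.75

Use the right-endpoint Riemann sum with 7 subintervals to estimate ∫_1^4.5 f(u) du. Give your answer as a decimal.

Δu = 0.5.
Sum = 0.5·[3.25 + 3.5 + 3.75 + 4 + 4.25 + 4.5 + 4.75] = 14.

14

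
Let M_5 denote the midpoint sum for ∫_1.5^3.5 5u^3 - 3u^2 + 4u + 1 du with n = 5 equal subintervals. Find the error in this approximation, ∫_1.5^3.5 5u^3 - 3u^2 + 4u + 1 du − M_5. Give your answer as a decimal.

0.92

Exact integral: ∫_1.5^3.5 f(u) du = 163.75.
M_5 = 162.83.
Error = 163.75 − 162.83 = 0.92.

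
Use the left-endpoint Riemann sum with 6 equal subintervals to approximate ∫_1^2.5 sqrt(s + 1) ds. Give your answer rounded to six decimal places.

2.422123

Δs = (2.5 − 1)/6 = 0.25.
Left endpoints: 1, 1.25, 1.5, 1.75, 2, 2.25.
f(1) ≈ 1.414214, f(1.25) ≈ 1.500000, f(1.5) ≈ 1.581139, f(1.75) ≈ 1.658312, f(2) ≈ 1.732051, f(2.25) ≈ 1.802776.
Sum = Δs · [f(1) + f(1.25) + f(1.5) + ...].
Sum ≈ 2.422123.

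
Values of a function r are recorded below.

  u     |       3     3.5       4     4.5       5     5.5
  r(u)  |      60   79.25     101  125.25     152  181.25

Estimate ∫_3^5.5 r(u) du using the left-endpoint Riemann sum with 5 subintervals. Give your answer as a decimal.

Δu = 0.5.
Sum = 0.5·[60 + 79.25 + 101 + 125.25 + 152] = 258.75.

258.75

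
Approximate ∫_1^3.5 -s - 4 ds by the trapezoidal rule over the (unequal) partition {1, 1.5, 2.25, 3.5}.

Subinterval widths: 0.5, 0.75, 1.25.
f(1) = -5, f(1.5) = -5.5, f(2.25) = -6.25, f(3.5) = -7.5.
On each subinterval the trapezoid contributes (Δs_i/2)·[f(s_{i-1}) + f(s_i)].
Sum = -15.625.

-15.625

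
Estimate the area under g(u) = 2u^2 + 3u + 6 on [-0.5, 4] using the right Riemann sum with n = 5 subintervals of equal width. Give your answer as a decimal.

Δu = (4 − (-0.5))/5 = 0.9.
Right endpoints: 0.4, 1.3, 2.2, 3.1, 4.
g(0.4) = 7.52, g(1.3) = 13.28, g(2.2) = 22.28, g(3.1) = 34.52, g(4) = 50.
Sum = Δu · [g(0.4) + g(1.3) + g(2.2) + g(3.1) + g(4)].
Sum = 114.84.

114.84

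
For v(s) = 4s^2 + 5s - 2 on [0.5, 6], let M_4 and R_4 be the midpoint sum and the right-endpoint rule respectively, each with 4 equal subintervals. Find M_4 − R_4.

-127.6171875

M_4 = 362.7421875.
R_4 = 490.359375.
M_4 − R_4 = -127.6171875.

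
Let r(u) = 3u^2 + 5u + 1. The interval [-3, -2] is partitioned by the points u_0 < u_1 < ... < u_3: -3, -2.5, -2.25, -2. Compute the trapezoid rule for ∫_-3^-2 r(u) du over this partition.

Subinterval widths: 0.5, 0.25, 0.25.
r(-3) = 13, r(-2.5) = 7.25, r(-2.25) = 4.9375, r(-2) = 3.
On each subinterval the trapezoid contributes (Δu_i/2)·[r(u_{i-1}) + r(u_i)].
Sum = 7.578125.

7.578125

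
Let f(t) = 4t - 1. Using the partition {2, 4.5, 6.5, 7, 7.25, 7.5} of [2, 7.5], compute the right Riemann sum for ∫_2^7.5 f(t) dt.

Subinterval widths: 2.5, 2, 0.5, 0.25, 0.25.
Right endpoints: 4.5, 6.5, 7, 7.25, 7.5.
f(4.5) = 17, f(6.5) = 25, f(7) = 27, f(7.25) = 28, f(7.5) = 29.
Sum = Σ Δt_i · f(t_i).
Sum = 120.25.

120.25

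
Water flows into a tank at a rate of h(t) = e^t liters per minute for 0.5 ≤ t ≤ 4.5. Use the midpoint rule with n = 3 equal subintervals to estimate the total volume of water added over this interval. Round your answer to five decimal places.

82.14680

Δt = (4.5 − 0.5)/3 = 4/3.
Midpoints: 7/6, 2.5, 23/6.
h(7/6) ≈ 3.21127, h(2.5) ≈ 12.18249, h(23/6) ≈ 46.21634.
Sum = Δt · [h(7/6) + h(2.5) + h(23/6)].
Sum ≈ 82.14680.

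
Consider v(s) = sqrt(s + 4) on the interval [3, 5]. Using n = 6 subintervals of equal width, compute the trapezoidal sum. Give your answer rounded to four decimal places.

5.6530

Δs = (5 − 3)/6 = 1/3.
v(3) ≈ 2.6458, v(10/3) ≈ 2.7080, v(11/3) ≈ 2.7689, v(4) ≈ 2.8284, v(13/3) ≈ 2.8868, v(14/3) ≈ 2.9439, v(5) ≈ 3.0000.
T_6 = (Δs/2)·[v(s_0) + 2v(s_1) + ... + 2v(s_{5}) + v(s_6)].
Sum ≈ 5.6530.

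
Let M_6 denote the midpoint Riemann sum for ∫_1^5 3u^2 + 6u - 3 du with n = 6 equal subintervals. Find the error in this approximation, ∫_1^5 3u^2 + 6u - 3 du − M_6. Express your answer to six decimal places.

Exact integral: ∫_1^5 f(u) du = 184.
M_6 ≈ 183.55555556.
Error ≈ 184 − 183.55555556 ≈ 0.444444.

0.444444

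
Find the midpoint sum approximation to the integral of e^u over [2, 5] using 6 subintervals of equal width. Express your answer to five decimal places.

Δu = (5 − 2)/6 = 0.5.
Midpoints: 2.25, 2.75, 3.25, 3.75, 4.25, 4.75.
f(2.25) ≈ 9.48774, f(2.75) ≈ 15.64263, f(3.25) ≈ 25.79034, f(3.75) ≈ 42.52108, f(4.25) ≈ 70.10541, f(4.75) ≈ 115.58428.
Sum = Δu · [f(2.25) + f(2.75) + f(3.25) + ...].
Sum ≈ 139.56574.

139.56574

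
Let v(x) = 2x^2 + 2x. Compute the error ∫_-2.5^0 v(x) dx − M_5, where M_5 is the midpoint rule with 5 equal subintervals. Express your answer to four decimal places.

Exact integral: ∫_-2.5^0 v(x) dx ≈ 4.166667.
M_5 = 4.0625.
Error ≈ 4.166667 − 4.0625 ≈ 0.1042.

0.1042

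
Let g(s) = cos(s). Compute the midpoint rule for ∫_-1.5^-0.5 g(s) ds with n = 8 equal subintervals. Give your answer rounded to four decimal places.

0.5184

Δs = (-0.5 − (-1.5))/8 = 0.125.
Midpoints: -1.4375, -1.3125, -1.1875, -1.0625, -0.9375, -0.8125, -0.6875, -0.5625.
g(-1.4375) ≈ 0.1329, g(-1.3125) ≈ 0.2554, g(-1.1875) ≈ 0.3740, g(-1.0625) ≈ 0.4867, g(-0.9375) ≈ 0.5918, g(-0.8125) ≈ 0.6877, g(-0.6875) ≈ 0.7728, g(-0.5625) ≈ 0.8459.
Sum = Δs · [g(-1.4375) + g(-1.3125) + g(-1.1875) + ...].
Sum ≈ 0.5184.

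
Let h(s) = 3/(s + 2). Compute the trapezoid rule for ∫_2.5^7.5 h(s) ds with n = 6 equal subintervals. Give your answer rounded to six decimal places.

Δs = (7.5 − 2.5)/6 = 5/6.
h(2.5) = 2/3, h(10/3) = 0.5625, h(25/6) = 18/37, h(5) = 3/7, h(35/6) = 18/47, h(20/3) = 9/26, h(7.5) = 6/19.
T_6 = (Δs/2)·[h(s_0) + 2h(s_1) + ... + 2h(s_{5}) + h(s_6)].
Sum ≈ 2.248265.

2.248265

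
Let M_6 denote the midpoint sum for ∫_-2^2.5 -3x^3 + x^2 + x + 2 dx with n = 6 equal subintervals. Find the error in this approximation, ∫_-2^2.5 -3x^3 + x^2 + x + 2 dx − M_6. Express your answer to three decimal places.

-0.264

Exact integral: ∫_-2^2.5 f(x) dx = 0.703125.
M_6 ≈ 0.96680.
Error ≈ 0.703125 − 0.96680 ≈ -0.264.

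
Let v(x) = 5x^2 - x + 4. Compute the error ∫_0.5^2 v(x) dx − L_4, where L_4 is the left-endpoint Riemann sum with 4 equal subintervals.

Exact integral: ∫_0.5^2 v(x) dx = 17.25.
L_4 = 14.19140625.
Error = 17.25 − 14.19140625 = 3.05859375.

3.05859375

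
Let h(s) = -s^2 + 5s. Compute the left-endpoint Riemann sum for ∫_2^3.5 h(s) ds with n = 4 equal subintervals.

Δs = (3.5 − 2)/4 = 0.375.
Left endpoints: 2, 2.375, 2.75, 3.125.
h(2) = 6, h(2.375) = 6.234375, h(2.75) = 6.1875, h(3.125) = 5.859375.
Sum = Δs · [h(2) + h(2.375) + h(2.75) + h(3.125)].
Sum = 9.10546875.

9.10546875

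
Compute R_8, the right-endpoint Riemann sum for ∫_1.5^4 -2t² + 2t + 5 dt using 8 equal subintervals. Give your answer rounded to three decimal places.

-17.764

Δt = (4 − 1.5)/8 = 0.3125.
Right endpoints: 1.8125, 2.125, 2.4375, 2.75, 3.0625, 3.375, 3.6875, 4.
f(1.8125) = 2.0546875, f(2.125) = 0.21875, f(2.4375) = -2.0078125, f(2.75) = -4.625, f(3.0625) = -7.6328125, f(3.375) = -11.03125, f(3.6875) = -14.8203125, f(4) = -19.
Sum = Δt · [f(1.8125) + f(2.125) + f(2.4375) + ...].
Sum ≈ -17.764.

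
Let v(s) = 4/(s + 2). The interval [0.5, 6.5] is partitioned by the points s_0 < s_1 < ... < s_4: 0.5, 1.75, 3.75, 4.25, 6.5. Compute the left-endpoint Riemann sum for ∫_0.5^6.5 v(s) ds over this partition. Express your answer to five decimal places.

5.92116

Subinterval widths: 1.25, 2, 0.5, 2.25.
Left endpoints: 0.5, 1.75, 3.75, 4.25.
v(0.5) = 1.6, v(1.75) = 16/15, v(3.75) = 16/23, v(4.25) = 0.64.
Sum = Σ Δs_i · v(s_i).
Sum ≈ 5.92116.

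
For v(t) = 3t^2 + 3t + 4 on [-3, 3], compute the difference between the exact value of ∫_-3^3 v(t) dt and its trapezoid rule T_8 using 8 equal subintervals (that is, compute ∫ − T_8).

Exact integral: ∫_-3^3 v(t) dt = 78.
T_8 = 79.6875.
Error = 78 − 79.6875 = -1.6875.

-1.6875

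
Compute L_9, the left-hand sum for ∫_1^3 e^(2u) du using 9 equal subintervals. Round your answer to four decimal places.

157.2644

Δu = (3 − 1)/9 = 2/9.
Left endpoints: 1, 11/9, 13/9, 5/3, 17/9, 19/9, 7/3, 23/9, 25/9.
f(1) ≈ 7.3891, f(11/9) ≈ 11.5241, f(13/9) ≈ 17.9733, f(5/3) ≈ 28.0316, f(17/9) ≈ 43.7188, f(19/9) ≈ 68.1848, f(7/3) ≈ 106.3427, f(23/9) ≈ 165.8545, f(25/9) ≈ 258.6706.
Sum = Δu · [f(1) + f(11/9) + f(13/9) + ...].
Sum ≈ 157.2644.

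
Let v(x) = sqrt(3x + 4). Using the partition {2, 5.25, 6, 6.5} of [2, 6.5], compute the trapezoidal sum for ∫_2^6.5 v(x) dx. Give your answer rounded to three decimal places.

Subinterval widths: 3.25, 0.75, 0.5.
v(2) ≈ 3.162, v(5.25) ≈ 4.444, v(6) ≈ 4.690, v(6.5) ≈ 4.848.
On each subinterval the trapezoid contributes (Δx_i/2)·[v(x_{i-1}) + v(x_i)].
Sum ≈ 18.170.

18.170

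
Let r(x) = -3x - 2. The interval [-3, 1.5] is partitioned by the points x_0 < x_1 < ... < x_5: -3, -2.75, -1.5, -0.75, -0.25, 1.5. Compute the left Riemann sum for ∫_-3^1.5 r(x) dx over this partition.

Subinterval widths: 0.25, 1.25, 0.75, 0.5, 1.75.
Left endpoints: -3, -2.75, -1.5, -0.75, -0.25.
r(-3) = 7, r(-2.75) = 6.25, r(-1.5) = 2.5, r(-0.75) = 0.25, r(-0.25) = -1.25.
Sum = Σ Δx_i · r(x_i).
Sum = 9.375.

9.375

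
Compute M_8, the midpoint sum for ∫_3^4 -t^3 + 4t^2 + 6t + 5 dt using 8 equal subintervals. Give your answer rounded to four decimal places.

Δt = (4 − 3)/8 = 0.125.
Midpoints: 3.0625, 3.1875, 3.3125, 3.4375, 3.5625, 3.6875, 3.8125, 3.9375.
f(3.0625) = 131759/4096, f(3.1875) = 132629/4096, f(3.3125) = 132787/4096, f(3.4375) = 132185/4096, f(3.5625) = 130775/4096, f(3.6875) = 128509/4096, f(3.8125) = 125339/4096, f(3.9375) = 121217/4096.
Sum = Δt · [f(3.0625) + f(3.1875) + f(3.3125) + ...].
Sum ≈ 31.5918.

31.5918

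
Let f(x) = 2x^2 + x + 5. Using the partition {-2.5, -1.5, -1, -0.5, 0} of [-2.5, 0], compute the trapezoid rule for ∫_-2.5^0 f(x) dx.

Subinterval widths: 1, 0.5, 0.5, 0.5.
f(-2.5) = 15, f(-1.5) = 8, f(-1) = 6, f(-0.5) = 5, f(0) = 5.
On each subinterval the trapezoid contributes (Δx_i/2)·[f(x_{i-1}) + f(x_i)].
Sum = 20.25.

20.25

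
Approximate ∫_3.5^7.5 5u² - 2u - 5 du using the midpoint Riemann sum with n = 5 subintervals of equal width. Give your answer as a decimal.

566.6

Δu = (7.5 − 3.5)/5 = 0.8.
Midpoints: 3.9, 4.7, 5.5, 6.3, 7.1.
f(3.9) = 63.25, f(4.7) = 96.05, f(5.5) = 135.25, f(6.3) = 180.85, f(7.1) = 232.85.
Sum = Δu · [f(3.9) + f(4.7) + f(5.5) + f(6.3) + f(7.1)].
Sum = 566.6.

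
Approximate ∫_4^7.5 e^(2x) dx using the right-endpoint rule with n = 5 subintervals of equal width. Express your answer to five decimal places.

Δx = (7.5 − 4)/5 = 0.7.
Right endpoints: 4.7, 5.4, 6.1, 6.8, 7.5.
f(4.7) ≈ 12088.38073, f(5.4) ≈ 49020.80114, f(6.1) ≈ 198789.15114, f(6.8) ≈ 806129.75912, f(7.5) ≈ 3269017.37247.
Sum = Δx · [f(4.7) + f(5.4) + f(6.1) + f(6.8) + f(7.5)].
Sum ≈ 3034531.82522.

3034531.82522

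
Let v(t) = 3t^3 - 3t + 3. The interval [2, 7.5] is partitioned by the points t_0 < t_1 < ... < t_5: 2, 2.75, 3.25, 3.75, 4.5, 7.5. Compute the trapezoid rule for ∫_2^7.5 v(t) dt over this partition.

Subinterval widths: 0.75, 0.5, 0.5, 0.75, 3.
v(2) = 21, v(2.75) = 57.140625, v(3.25) = 96.234375, v(3.75) = 149.953125, v(4.5) = 262.875, v(7.5) = 1246.125.
On each subinterval the trapezoid contributes (Δt_i/2)·[v(t_{i-1}) + v(t_i)].
Sum = 2547.50390625.

2547.50390625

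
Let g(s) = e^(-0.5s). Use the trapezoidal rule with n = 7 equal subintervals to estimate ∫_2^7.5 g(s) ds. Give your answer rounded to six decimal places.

Δs = (7.5 − 2)/7 = 11/14.
g(2) ≈ 0.367879, g(39/14) ≈ 0.248365, g(25/7) ≈ 0.167677, g(61/14) ≈ 0.113203, g(36/7) ≈ 0.076426, g(83/14) ≈ 0.051597, g(47/7) ≈ 0.034835, g(7.5) ≈ 0.023518.
T_7 = (Δs/2)·[g(s_0) + 2g(s_1) + ... + 2g(s_{6}) + g(s_7)].
Sum ≈ 0.697559.

0.697559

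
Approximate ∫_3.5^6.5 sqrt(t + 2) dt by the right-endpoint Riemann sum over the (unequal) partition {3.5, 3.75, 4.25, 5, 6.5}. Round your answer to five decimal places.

Subinterval widths: 0.25, 0.5, 0.75, 1.5.
Right endpoints: 3.75, 4.25, 5, 6.5.
f(3.75) ≈ 2.39792, f(4.25) ≈ 2.50000, f(5) ≈ 2.64575, f(6.5) ≈ 2.91548.
Sum = Σ Δt_i · f(t_i).
Sum ≈ 8.20701.

8.20701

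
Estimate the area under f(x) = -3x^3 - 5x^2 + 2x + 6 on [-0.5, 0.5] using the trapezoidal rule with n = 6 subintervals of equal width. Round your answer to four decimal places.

Δx = (0.5 − (-0.5))/6 = 1/6.
f(-0.5) = 4.125, f(-1/3) = 44/9, f(-1/6) = 133/24, f(0) = 6, f(1/6) = 445/72, f(1/3) = 6, f(0.5) = 5.375.
T_6 = (Δx/2)·[f(x_0) + 2f(x_1) + ... + 2f(x_{5}) + f(x_6)].
Sum ≈ 5.5602.

5.5602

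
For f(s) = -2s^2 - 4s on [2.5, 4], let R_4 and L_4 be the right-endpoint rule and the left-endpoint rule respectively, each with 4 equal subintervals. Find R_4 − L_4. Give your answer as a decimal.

R_4 = -56.6015625.
L_4 = -47.0390625.
R_4 − L_4 = -9.5625.

-9.5625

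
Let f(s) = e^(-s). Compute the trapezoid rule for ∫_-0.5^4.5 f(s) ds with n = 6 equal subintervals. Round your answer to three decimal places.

1.731

Δs = (4.5 − (-0.5))/6 = 5/6.
f(-0.5) ≈ 1.649, f(1/3) ≈ 0.717, f(7/6) ≈ 0.311, f(2) ≈ 0.135, f(17/6) ≈ 0.059, f(11/3) ≈ 0.026, f(4.5) ≈ 0.011.
T_6 = (Δs/2)·[f(s_0) + 2f(s_1) + ... + 2f(s_{5}) + f(s_6)].
Sum ≈ 1.731.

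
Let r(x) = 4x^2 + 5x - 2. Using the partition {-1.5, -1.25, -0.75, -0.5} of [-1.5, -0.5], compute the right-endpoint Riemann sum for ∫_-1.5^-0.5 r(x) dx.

Subinterval widths: 0.25, 0.5, 0.25.
Right endpoints: -1.25, -0.75, -0.5.
r(-1.25) = -2, r(-0.75) = -3.5, r(-0.5) = -3.5.
Sum = Σ Δx_i · r(x_i).
Sum = -3.125.

-3.125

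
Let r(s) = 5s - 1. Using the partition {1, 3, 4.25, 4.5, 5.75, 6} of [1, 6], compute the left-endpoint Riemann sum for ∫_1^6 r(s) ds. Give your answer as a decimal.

Subinterval widths: 2, 1.25, 0.25, 1.25, 0.25.
Left endpoints: 1, 3, 4.25, 4.5, 5.75.
r(1) = 4, r(3) = 14, r(4.25) = 20.25, r(4.5) = 21.5, r(5.75) = 27.75.
Sum = Σ Δs_i · r(s_i).
Sum = 64.375.

64.375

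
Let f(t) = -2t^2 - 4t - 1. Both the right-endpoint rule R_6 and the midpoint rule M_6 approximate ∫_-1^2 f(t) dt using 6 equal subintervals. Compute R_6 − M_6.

-4.875

R_6 = -19.75.
M_6 = -14.875.
R_6 − M_6 = -4.875.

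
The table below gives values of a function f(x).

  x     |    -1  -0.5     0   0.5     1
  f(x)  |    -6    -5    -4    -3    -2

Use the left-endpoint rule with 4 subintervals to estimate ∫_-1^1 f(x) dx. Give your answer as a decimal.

Δx = 0.5.
Sum = 0.5·[(-6) + (-5) + (-4) + (-3)] = -9.

-9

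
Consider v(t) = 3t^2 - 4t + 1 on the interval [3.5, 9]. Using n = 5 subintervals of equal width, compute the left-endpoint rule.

456.115

Δt = (9 − 3.5)/5 = 1.1.
Left endpoints: 3.5, 4.6, 5.7, 6.8, 7.9.
v(3.5) = 23.75, v(4.6) = 46.08, v(5.7) = 75.67, v(6.8) = 112.52, v(7.9) = 156.63.
Sum = Δt · [v(3.5) + v(4.6) + v(5.7) + v(6.8) + v(7.9)].
Sum = 456.115.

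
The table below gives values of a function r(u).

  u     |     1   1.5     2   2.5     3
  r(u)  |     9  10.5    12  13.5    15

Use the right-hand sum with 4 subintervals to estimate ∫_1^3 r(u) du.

Δu = 0.5.
Sum = 0.5·[10.5 + 12 + 13.5 + 15] = 25.5.

25.5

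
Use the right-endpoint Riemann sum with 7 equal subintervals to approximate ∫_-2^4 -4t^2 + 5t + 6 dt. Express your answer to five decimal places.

Δt = (4 − (-2))/7 = 6/7.
Right endpoints: -8/7, -2/7, 4/7, 10/7, 16/7, 22/7, 4.
f(-8/7) = -242/49, f(-2/7) = 208/49, f(4/7) = 370/49, f(10/7) = 244/49, f(16/7) = -170/49, f(22/7) = -872/49, f(4) = -38.
Sum = Δt · [f(-8/7) + f(-2/7) + f(4/7) + ...].
Sum ≈ -40.65306.

-40.65306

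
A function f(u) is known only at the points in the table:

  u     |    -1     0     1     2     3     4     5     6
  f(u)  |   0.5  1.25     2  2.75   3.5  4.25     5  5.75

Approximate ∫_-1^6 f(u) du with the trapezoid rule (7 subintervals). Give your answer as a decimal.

Δu = 1.
T_7 = (1/2)·[0.5 + 2·1.25 + 2·2 + 2·2.75 + 2·3.5 + 2·4.25 + 2·5 + 5.75] = 21.875.

21.875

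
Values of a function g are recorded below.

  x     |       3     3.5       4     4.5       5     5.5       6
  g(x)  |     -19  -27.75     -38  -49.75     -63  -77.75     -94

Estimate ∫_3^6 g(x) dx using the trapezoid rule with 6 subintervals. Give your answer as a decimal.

Δx = 0.5.
T_6 = (0.5/2)·[(-19) + 2·(-27.75) + 2·(-38) + 2·(-49.75) + 2·(-63) + 2·(-77.75) + (-94)] = -156.375.

-156.375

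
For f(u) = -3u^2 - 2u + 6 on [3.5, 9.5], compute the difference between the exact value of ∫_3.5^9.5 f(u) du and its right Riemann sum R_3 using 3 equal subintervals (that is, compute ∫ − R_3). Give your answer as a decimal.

Exact integral: ∫_3.5^9.5 f(u) du = -856.5.
R_3 = -1114.5.
Error = -856.5 − (-1114.5) = 258.

258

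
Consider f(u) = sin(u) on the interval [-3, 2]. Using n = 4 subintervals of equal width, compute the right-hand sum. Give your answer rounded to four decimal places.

Δu = (2 − (-3))/4 = 1.25.
Right endpoints: -1.75, -0.5, 0.75, 2.
f(-1.75) ≈ -0.9840, f(-0.5) ≈ -0.4794, f(0.75) ≈ 0.6816, f(2) ≈ 0.9093.
Sum = Δu · [f(-1.75) + f(-0.5) + f(0.75) + f(2)].
Sum ≈ 0.1594.

0.1594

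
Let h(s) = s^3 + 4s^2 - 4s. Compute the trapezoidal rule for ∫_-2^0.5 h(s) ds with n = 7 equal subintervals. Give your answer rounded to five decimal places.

14.44196

Δs = (0.5 − (-2))/7 = 5/14.
h(-2) = 16, h(-23/14) = 35489/2744, h(-9/7) = 3303/343, h(-13/14) = 17459/2744, h(-4/7) = 1168/343, h(-3/14) = 2829/2744, h(1/7) = -167/343, h(0.5) = -0.875.
T_7 = (Δs/2)·[h(s_0) + 2h(s_1) + ... + 2h(s_{6}) + h(s_7)].
Sum ≈ 14.44196.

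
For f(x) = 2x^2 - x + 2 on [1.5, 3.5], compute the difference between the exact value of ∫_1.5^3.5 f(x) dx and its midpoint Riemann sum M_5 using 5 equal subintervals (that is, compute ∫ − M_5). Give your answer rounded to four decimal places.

0.0533

Exact integral: ∫_1.5^3.5 f(x) dx ≈ 25.333333.
M_5 = 25.28.
Error ≈ 25.333333 − 25.28 ≈ 0.0533.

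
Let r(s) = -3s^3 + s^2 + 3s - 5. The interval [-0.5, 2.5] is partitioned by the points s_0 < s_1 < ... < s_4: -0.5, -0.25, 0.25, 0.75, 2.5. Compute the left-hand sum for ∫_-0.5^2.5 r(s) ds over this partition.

-12.44921875

Subinterval widths: 0.25, 0.5, 0.5, 1.75.
Left endpoints: -0.5, -0.25, 0.25, 0.75.
r(-0.5) = -5.875, r(-0.25) = -5.640625, r(0.25) = -4.234375, r(0.75) = -3.453125.
Sum = Σ Δs_i · r(s_i).
Sum = -12.44921875.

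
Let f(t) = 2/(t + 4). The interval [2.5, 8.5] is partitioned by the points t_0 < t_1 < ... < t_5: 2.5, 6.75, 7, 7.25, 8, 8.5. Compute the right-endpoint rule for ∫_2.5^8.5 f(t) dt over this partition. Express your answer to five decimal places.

1.08560

Subinterval widths: 4.25, 0.25, 0.25, 0.75, 0.5.
Right endpoints: 6.75, 7, 7.25, 8, 8.5.
f(6.75) = 8/43, f(7) = 2/11, f(7.25) = 8/45, f(8) = 1/6, f(8.5) = 0.16.
Sum = Σ Δt_i · f(t_i).
Sum ≈ 1.08560.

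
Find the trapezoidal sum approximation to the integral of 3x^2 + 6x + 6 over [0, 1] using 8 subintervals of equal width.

Δx = (1 − 0)/8 = 0.125.
f(0) = 6, f(0.125) = 6.796875, f(0.25) = 7.6875, f(0.375) = 8.671875, f(0.5) = 9.75, f(0.625) = 10.921875, f(0.75) = 12.1875, f(0.875) = 13.546875, f(1) = 15.
T_8 = (Δx/2)·[f(x_0) + 2f(x_1) + ... + 2f(x_{7}) + f(x_8)].
Sum = 10.0078125.

10.0078125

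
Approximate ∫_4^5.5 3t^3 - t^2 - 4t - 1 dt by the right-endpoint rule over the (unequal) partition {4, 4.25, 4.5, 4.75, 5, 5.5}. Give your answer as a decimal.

Subinterval widths: 0.25, 0.25, 0.25, 0.25, 0.5.
Right endpoints: 4.25, 4.5, 4.75, 5, 5.5.
f(4.25) = 194.234375, f(4.5) = 234.125, f(4.75) = 278.953125, f(5) = 329, f(5.5) = 445.875.
Sum = Σ Δt_i · f(t_i).
Sum = 482.015625.

482.015625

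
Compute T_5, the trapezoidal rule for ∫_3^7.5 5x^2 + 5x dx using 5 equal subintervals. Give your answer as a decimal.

779.2875

Δx = (7.5 − 3)/5 = 0.9.
f(3) = 60, f(3.9) = 95.55, f(4.8) = 139.2, f(5.7) = 190.95, f(6.6) = 250.8, f(7.5) = 318.75.
T_5 = (Δx/2)·[f(x_0) + 2f(x_1) + ... + 2f(x_{4}) + f(x_5)].
Sum = 779.2875.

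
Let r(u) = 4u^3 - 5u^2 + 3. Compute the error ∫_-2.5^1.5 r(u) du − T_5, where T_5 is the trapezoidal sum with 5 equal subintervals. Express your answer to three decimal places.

Exact integral: ∫_-2.5^1.5 r(u) du ≈ -53.66667.
T_5 = -58.36.
Error ≈ -53.66667 − (-58.36) ≈ 4.693.

4.693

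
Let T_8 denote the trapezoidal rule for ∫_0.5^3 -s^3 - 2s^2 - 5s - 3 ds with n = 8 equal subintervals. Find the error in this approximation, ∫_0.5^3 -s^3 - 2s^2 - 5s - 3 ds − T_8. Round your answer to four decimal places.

0.2950

Exact integral: ∫_0.5^3 f(s) ds ≈ -67.526042.
T_8 ≈ -67.821045.
Error ≈ -67.526042 − (-67.821045) ≈ 0.2950.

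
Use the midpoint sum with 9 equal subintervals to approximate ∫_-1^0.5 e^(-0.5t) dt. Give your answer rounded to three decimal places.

Δt = (0.5 − (-1))/9 = 1/6.
Midpoints: -11/12, -0.75, -7/12, -5/12, -0.25, -1/12, 1/12, 0.25, 5/12.
f(-11/12) ≈ 1.581, f(-0.75) ≈ 1.455, f(-7/12) ≈ 1.339, f(-5/12) ≈ 1.232, f(-0.25) ≈ 1.133, f(-1/12) ≈ 1.043, f(1/12) ≈ 0.959, f(0.25) ≈ 0.882, f(5/12) ≈ 0.812.
Sum = Δt · [f(-11/12) + f(-0.75) + f(-7/12) + ...].
Sum ≈ 1.739.

1.739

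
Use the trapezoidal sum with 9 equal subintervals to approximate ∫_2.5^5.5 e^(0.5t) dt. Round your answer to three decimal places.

24.361

Δt = (5.5 − 2.5)/9 = 1/3.
f(2.5) ≈ 3.490, f(17/6) ≈ 4.123, f(19/6) ≈ 4.871, f(3.5) ≈ 5.755, f(23/6) ≈ 6.798, f(25/6) ≈ 8.031, f(4.5) ≈ 9.488, f(29/6) ≈ 11.208, f(31/6) ≈ 13.241, f(5.5) ≈ 15.643.
T_9 = (Δt/2)·[f(t_0) + 2f(t_1) + ... + 2f(t_{8}) + f(t_9)].
Sum ≈ 24.361.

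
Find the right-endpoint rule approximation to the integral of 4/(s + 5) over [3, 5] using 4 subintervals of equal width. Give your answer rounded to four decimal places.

0.8680

Δs = (5 − 3)/4 = 0.5.
Right endpoints: 3.5, 4, 4.5, 5.
f(3.5) = 8/17, f(4) = 4/9, f(4.5) = 8/19, f(5) = 0.4.
Sum = Δs · [f(3.5) + f(4) + f(4.5) + f(5)].
Sum ≈ 0.8680.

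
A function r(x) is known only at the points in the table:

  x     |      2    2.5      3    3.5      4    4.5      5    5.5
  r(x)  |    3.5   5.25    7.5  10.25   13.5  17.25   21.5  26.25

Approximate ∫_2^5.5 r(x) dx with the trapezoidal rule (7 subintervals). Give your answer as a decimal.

45.0625

Δx = 0.5.
T_7 = (0.5/2)·[3.5 + 2·5.25 + 2·7.5 + 2·10.25 + 2·13.5 + 2·17.25 + 2·21.5 + 26.25] = 45.0625.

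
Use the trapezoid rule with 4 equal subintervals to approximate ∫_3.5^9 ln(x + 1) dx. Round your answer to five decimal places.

Δx = (9 − 3.5)/4 = 1.375.
f(3.5) ≈ 1.50408, f(4.875) ≈ 1.77071, f(6.25) ≈ 1.98100, f(7.625) ≈ 2.15466, f(9) ≈ 2.30259.
T_4 = (Δx/2)·[f(x_0) + 2f(x_1) + 2f(x_2) + 2f(x_3) + f(x_4)].
Sum ≈ 10.73834.

10.73834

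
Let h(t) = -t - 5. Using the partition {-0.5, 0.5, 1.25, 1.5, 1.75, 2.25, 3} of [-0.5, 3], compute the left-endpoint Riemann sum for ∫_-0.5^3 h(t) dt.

Subinterval widths: 1, 0.75, 0.25, 0.25, 0.5, 0.75.
Left endpoints: -0.5, 0.5, 1.25, 1.5, 1.75, 2.25.
h(-0.5) = -4.5, h(0.5) = -5.5, h(1.25) = -6.25, h(1.5) = -6.5, h(1.75) = -6.75, h(2.25) = -7.25.
Sum = Σ Δt_i · h(t_i).
Sum = -20.625.

-20.625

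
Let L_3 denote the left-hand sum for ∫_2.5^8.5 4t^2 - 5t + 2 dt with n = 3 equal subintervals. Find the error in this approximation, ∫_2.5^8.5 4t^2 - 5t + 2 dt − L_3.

Exact integral: ∫_2.5^8.5 f(t) dt = 645.
L_3 = 427.
Error = 645 − 427 = 218.

218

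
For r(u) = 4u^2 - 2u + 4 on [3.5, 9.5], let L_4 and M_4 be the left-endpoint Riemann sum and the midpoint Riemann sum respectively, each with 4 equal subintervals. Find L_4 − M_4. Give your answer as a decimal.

L_4 = 816.
M_4 = 1027.5.
L_4 − M_4 = -211.5.

-211.5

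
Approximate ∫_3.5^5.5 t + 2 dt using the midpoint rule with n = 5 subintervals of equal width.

13

Δt = (5.5 − 3.5)/5 = 0.4.
Midpoints: 3.7, 4.1, 4.5, 4.9, 5.3.
f(3.7) = 5.7, f(4.1) = 6.1, f(4.5) = 6.5, f(4.9) = 6.9, f(5.3) = 7.3.
Sum = Δt · [f(3.7) + f(4.1) + f(4.5) + f(4.9) + f(5.3)].
Sum = 13.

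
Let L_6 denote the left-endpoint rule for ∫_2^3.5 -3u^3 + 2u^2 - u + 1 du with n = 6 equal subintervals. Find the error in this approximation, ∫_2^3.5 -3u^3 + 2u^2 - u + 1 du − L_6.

Exact integral: ∫_2^3.5 f(u) du = -79.921875.
L_6 = -69.07421875.
Error = -79.921875 − (-69.07421875) = -10.84765625.

-10.84765625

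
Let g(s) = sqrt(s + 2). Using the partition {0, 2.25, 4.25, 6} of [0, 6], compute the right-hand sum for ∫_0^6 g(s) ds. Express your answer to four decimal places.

14.5882

Subinterval widths: 2.25, 2, 1.75.
Right endpoints: 2.25, 4.25, 6.
g(2.25) ≈ 2.0616, g(4.25) ≈ 2.5000, g(6) ≈ 2.8284.
Sum = Σ Δs_i · g(s_i).
Sum ≈ 14.5882.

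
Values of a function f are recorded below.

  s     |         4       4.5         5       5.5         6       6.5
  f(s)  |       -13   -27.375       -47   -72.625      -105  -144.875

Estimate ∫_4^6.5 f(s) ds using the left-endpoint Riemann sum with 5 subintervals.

-132.5

Δs = 0.5.
Sum = 0.5·[(-13) + (-27.375) + (-47) + (-72.625) + (-105)] = -132.5.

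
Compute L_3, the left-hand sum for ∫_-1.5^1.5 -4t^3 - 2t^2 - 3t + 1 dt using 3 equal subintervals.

15.5

Δt = (1.5 − (-1.5))/3 = 1.
Left endpoints: -1.5, -0.5, 0.5.
f(-1.5) = 14.5, f(-0.5) = 2.5, f(0.5) = -1.5.
Sum = Δt · [f(-1.5) + f(-0.5) + f(0.5)].
Sum = 15.5.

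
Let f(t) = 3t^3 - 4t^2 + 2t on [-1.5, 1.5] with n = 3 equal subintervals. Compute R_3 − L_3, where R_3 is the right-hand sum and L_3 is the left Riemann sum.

R_3 = 2.125.
L_3 = -24.125.
R_3 − L_3 = 26.25.

26.25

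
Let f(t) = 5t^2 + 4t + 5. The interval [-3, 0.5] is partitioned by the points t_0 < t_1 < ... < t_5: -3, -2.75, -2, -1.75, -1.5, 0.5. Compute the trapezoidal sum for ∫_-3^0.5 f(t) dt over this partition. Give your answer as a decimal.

Subinterval widths: 0.25, 0.75, 0.25, 0.25, 2.
f(-3) = 38, f(-2.75) = 31.8125, f(-2) = 17, f(-1.75) = 13.3125, f(-1.5) = 10.25, f(0.5) = 8.25.
On each subinterval the trapezoid contributes (Δt_i/2)·[f(t_{i-1}) + f(t_i)].
Sum = 52.265625.

52.265625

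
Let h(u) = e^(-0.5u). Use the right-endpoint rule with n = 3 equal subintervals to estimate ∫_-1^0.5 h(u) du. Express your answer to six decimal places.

1.531413

Δu = (0.5 − (-1))/3 = 0.5.
Right endpoints: -0.5, 0, 0.5.
h(-0.5) ≈ 1.284025, h(0) ≈ 1.000000, h(0.5) ≈ 0.778801.
Sum = Δu · [h(-0.5) + h(0) + h(0.5)].
Sum ≈ 1.531413.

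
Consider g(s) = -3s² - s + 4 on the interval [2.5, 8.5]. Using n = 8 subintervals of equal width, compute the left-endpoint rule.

Δs = (8.5 − 2.5)/8 = 0.75.
Left endpoints: 2.5, 3.25, 4, 4.75, 5.5, 6.25, 7, 7.75.
g(2.5) = -17.25, g(3.25) = -30.9375, g(4) = -48, g(4.75) = -68.4375, g(5.5) = -92.25, g(6.25) = -119.4375, g(7) = -150, g(7.75) = -183.9375.
Sum = Δs · [g(2.5) + g(3.25) + g(4) + ...].
Sum = -532.6875.

-532.6875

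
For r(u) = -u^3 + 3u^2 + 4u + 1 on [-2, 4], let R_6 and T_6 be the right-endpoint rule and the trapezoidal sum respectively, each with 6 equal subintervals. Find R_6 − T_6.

-6

R_6 = 36.
T_6 = 42.
R_6 − T_6 = -6.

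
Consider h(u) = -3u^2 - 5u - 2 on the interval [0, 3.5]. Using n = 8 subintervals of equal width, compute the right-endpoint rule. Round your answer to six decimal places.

-92.702148

Δu = (3.5 − 0)/8 = 0.4375.
Right endpoints: 0.4375, 0.875, 1.3125, 1.75, 2.1875, 2.625, 3.0625, 3.5.
h(0.4375) = -4.76171875, h(0.875) = -8.671875, h(1.3125) = -13.73046875, h(1.75) = -19.9375, h(2.1875) = -27.29296875, h(2.625) = -35.796875, h(3.0625) = -45.44921875, h(3.5) = -56.25.
Sum = Δu · [h(0.4375) + h(0.875) + h(1.3125) + ...].
Sum ≈ -92.702148.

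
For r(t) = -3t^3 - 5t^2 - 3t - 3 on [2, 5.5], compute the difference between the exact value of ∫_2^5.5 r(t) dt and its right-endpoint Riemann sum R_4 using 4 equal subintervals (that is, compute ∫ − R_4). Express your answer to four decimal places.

287.1891

Exact integral: ∫_2^5.5 r(t) dt ≈ -988.130208.
R_4 ≈ -1275.319336.
Error ≈ -988.130208 − (-1275.319336) ≈ 287.1891.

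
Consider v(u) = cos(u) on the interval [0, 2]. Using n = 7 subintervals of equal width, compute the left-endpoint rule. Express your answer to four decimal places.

Δu = (2 − 0)/7 = 2/7.
Left endpoints: 0, 2/7, 4/7, 6/7, 8/7, 10/7, 12/7.
v(0) ≈ 1.0000, v(2/7) ≈ 0.9595, v(4/7) ≈ 0.8411, v(6/7) ≈ 0.6546, v(8/7) ≈ 0.4150, v(10/7) ≈ 0.1417, v(12/7) ≈ -0.1430.
Sum = Δu · [v(0) + v(2/7) + v(4/7) + ...].
Sum ≈ 1.1054.

1.1054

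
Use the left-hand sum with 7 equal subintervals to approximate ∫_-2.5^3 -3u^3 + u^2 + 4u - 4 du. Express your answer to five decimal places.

Δu = (3 − (-2.5))/7 = 11/14.
Left endpoints: -2.5, -12/7, -13/14, -1/7, 9/14, 10/7, 31/14.
f(-2.5) = 39.125, f(-12/7) = 2468/343, f(-13/14) = -12211/2744, f(-1/7) = -1558/343, f(9/14) = -4973/2744, f(10/7) = -1712/343, f(31/14) = -62591/2744.
Sum = Δu · [f(-2.5) + f(-12/7) + f(-13/14) + ...].
Sum ≈ 6.06122.

6.06122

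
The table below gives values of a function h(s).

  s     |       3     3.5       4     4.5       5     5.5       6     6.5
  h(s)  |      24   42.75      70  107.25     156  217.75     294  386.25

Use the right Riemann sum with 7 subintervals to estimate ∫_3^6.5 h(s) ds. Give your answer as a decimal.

Δs = 0.5.
Sum = 0.5·[42.75 + 70 + 107.25 + 156 + 217.75 + 294 + 386.25] = 637.

637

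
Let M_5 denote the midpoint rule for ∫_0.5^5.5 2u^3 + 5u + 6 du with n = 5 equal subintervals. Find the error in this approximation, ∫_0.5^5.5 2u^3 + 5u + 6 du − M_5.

7.5

Exact integral: ∫_0.5^5.5 f(u) du = 562.5.
M_5 = 555.
Error = 562.5 − 555 = 7.5.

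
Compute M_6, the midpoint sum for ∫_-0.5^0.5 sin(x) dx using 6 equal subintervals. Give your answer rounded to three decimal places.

Δx = (0.5 − (-0.5))/6 = 1/6.
Midpoints: -5/12, -0.25, -1/12, 1/12, 0.25, 5/12.
f(-5/12) ≈ -0.405, f(-0.25) ≈ -0.247, f(-1/12) ≈ -0.083, f(1/12) ≈ 0.083, f(0.25) ≈ 0.247, f(5/12) ≈ 0.405.
Sum = Δx · [f(-5/12) + f(-0.25) + f(-1/12) + ...].
Sum ≈ 0.000.

0.000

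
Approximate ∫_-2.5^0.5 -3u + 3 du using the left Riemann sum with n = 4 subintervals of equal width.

Δu = (0.5 − (-2.5))/4 = 0.75.
Left endpoints: -2.5, -1.75, -1, -0.25.
f(-2.5) = 10.5, f(-1.75) = 8.25, f(-1) = 6, f(-0.25) = 3.75.
Sum = Δu · [f(-2.5) + f(-1.75) + f(-1) + f(-0.25)].
Sum = 21.375.

21.375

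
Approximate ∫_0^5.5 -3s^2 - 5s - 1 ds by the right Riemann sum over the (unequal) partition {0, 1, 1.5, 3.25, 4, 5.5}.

-332.890625

Subinterval widths: 1, 0.5, 1.75, 0.75, 1.5.
Right endpoints: 1, 1.5, 3.25, 4, 5.5.
f(1) = -9, f(1.5) = -15.25, f(3.25) = -48.9375, f(4) = -69, f(5.5) = -119.25.
Sum = Σ Δs_i · f(s_i).
Sum = -332.890625.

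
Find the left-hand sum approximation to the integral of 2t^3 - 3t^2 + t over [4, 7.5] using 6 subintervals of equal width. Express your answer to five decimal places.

Δt = (7.5 − 4)/6 = 7/12.
Left endpoints: 4, 55/12, 31/6, 5.75, 19/3, 83/12.
f(4) = 84, f(55/12) = 115885/864, f(31/6) = 5425/27, f(5.75) = 286.78125, f(19/3) = 10640/27, f(83/12) = 453761/864.
Sum = Δt · [f(4) + f(55/12) + f(31/6) + ...].
Sum ≈ 947.97135.

947.97135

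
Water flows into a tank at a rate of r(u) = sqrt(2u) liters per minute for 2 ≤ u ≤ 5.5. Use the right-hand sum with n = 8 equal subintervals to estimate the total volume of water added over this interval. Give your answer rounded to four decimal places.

Δu = (5.5 − 2)/8 = 0.4375.
Right endpoints: 2.4375, 2.875, 3.3125, 3.75, 4.1875, 4.625, 5.0625, 5.5.
r(2.4375) ≈ 2.2079, r(2.875) ≈ 2.3979, r(3.3125) ≈ 2.5739, r(3.75) ≈ 2.7386, r(4.1875) ≈ 2.8940, r(4.625) ≈ 3.0414, r(5.0625) ≈ 3.1820, r(5.5) ≈ 3.3166.
Sum = Δu · [r(2.4375) + r(2.875) + r(3.3125) + ...].
Sum ≈ 9.7791.

9.7791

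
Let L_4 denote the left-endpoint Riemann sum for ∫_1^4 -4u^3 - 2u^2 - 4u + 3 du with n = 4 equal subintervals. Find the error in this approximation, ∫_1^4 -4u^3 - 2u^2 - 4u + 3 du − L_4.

-101.25

Exact integral: ∫_1^4 f(u) du = -318.
L_4 = -216.75.
Error = -318 − (-216.75) = -101.25.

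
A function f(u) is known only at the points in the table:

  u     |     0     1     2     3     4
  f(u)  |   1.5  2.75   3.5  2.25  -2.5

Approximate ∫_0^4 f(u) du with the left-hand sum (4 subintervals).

10

Δu = 1.
Sum = 1·[1.5 + 2.75 + 3.5 + 2.25] = 10.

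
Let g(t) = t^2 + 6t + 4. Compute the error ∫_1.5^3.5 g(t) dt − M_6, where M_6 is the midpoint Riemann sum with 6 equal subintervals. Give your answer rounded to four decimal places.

0.0185

Exact integral: ∫_1.5^3.5 g(t) dt ≈ 51.166667.
M_6 ≈ 51.148148.
Error ≈ 51.166667 − 51.148148 ≈ 0.0185.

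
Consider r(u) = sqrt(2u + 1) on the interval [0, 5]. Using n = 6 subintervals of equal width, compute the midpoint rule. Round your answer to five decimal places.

11.84661

Δu = (5 − 0)/6 = 5/6.
Midpoints: 5/12, 1.25, 25/12, 35/12, 3.75, 55/12.
r(5/12) ≈ 1.35401, r(1.25) ≈ 1.87083, r(25/12) ≈ 2.27303, r(35/12) ≈ 2.61406, r(3.75) ≈ 2.91548, r(55/12) ≈ 3.18852.
Sum = Δu · [r(5/12) + r(1.25) + r(25/12) + ...].
Sum ≈ 11.84661.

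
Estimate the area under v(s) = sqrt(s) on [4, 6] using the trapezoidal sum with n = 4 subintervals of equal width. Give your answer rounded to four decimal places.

4.4637

Δs = (6 − 4)/4 = 0.5.
v(4) ≈ 2.0000, v(4.5) ≈ 2.1213, v(5) ≈ 2.2361, v(5.5) ≈ 2.3452, v(6) ≈ 2.4495.
T_4 = (Δs/2)·[v(s_0) + 2v(s_1) + 2v(s_2) + 2v(s_3) + v(s_4)].
Sum ≈ 4.4637.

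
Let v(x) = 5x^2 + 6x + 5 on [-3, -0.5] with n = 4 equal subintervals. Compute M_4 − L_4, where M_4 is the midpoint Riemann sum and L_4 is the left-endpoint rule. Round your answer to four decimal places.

M_4 ≈ 30.634766.
L_4 = 40.83984375.
M_4 − L_4 ≈ -10.2051.

-10.2051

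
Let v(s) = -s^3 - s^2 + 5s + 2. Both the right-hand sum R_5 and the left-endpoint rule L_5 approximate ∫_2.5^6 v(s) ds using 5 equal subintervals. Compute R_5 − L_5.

R_5 = -378.
L_5 = -229.1625.
R_5 − L_5 = -148.8375.

-148.8375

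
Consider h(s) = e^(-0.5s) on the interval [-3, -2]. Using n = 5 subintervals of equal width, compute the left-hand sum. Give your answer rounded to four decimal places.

Δs = (-2 − (-3))/5 = 0.2.
Left endpoints: -3, -2.8, -2.6, -2.4, -2.2.
h(-3) ≈ 4.4817, h(-2.8) ≈ 4.0552, h(-2.6) ≈ 3.6693, h(-2.4) ≈ 3.3201, h(-2.2) ≈ 3.0042.
Sum = Δs · [h(-3) + h(-2.8) + h(-2.6) + h(-2.4) + h(-2.2)].
Sum ≈ 3.7061.

3.7061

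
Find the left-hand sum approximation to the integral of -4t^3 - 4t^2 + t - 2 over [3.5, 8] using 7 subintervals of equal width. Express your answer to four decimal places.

-3908.9388

Δt = (8 − 3.5)/7 = 9/14.
Left endpoints: 3.5, 29/7, 67/14, 38/7, 85/14, 47/7, 103/14.
f(3.5) = -219, f(29/7) = -120369/343, f(67/14) = -180849/343, f(38/7) = -258744/343, f(85/14) = -356241/343, f(47/7) = -475527/343, f(103/14) = -618789/343.
Sum = Δt · [f(3.5) + f(29/7) + f(67/14) + ...].
Sum ≈ -3908.9388.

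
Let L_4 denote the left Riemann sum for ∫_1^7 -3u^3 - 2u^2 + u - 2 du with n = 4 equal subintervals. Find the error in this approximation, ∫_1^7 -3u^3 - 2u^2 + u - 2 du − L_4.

-751.5

Exact integral: ∫_1^7 f(u) du = -2016.
L_4 = -1264.5.
Error = -2016 − (-1264.5) = -751.5.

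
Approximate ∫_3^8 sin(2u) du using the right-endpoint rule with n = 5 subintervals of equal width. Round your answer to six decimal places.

Δu = (8 − 3)/5 = 1.
Right endpoints: 4, 5, 6, 7, 8.
f(4) ≈ 0.989358, f(5) ≈ -0.544021, f(6) ≈ -0.536573, f(7) ≈ 0.990607, f(8) ≈ -0.287903.
Sum = Δu · [f(4) + f(5) + f(6) + f(7) + f(8)].
Sum ≈ 0.611468.

0.611468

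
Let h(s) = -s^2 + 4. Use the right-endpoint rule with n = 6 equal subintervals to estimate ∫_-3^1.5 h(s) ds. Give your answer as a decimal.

Δs = (1.5 − (-3))/6 = 0.75.
Right endpoints: -2.25, -1.5, -0.75, 0, 0.75, 1.5.
h(-2.25) = -1.0625, h(-1.5) = 1.75, h(-0.75) = 3.4375, h(0) = 4, h(0.75) = 3.4375, h(1.5) = 1.75.
Sum = Δs · [h(-2.25) + h(-1.5) + h(-0.75) + ...].
Sum = 9.984375.

9.984375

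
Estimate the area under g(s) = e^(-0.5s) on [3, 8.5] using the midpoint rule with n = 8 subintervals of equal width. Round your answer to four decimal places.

0.4157

Δs = (8.5 − 3)/8 = 0.6875.
Midpoints: 3.34375, 4.03125, 4.71875, 5.40625, 6.09375, 6.78125, 7.46875, 8.15625.
g(3.34375) ≈ 0.1879, g(4.03125) ≈ 0.1332, g(4.71875) ≈ 0.0945, g(5.40625) ≈ 0.0670, g(6.09375) ≈ 0.0475, g(6.78125) ≈ 0.0337, g(7.46875) ≈ 0.0239, g(8.15625) ≈ 0.0169.
Sum = Δs · [g(3.34375) + g(4.03125) + g(4.71875) + ...].
Sum ≈ 0.4157.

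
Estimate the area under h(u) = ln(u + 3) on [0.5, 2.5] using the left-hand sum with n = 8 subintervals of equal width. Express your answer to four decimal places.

2.9344

Δu = (2.5 − 0.5)/8 = 0.25.
Left endpoints: 0.5, 0.75, 1, 1.25, 1.5, 1.75, 2, 2.25.
h(0.5) ≈ 1.2528, h(0.75) ≈ 1.3218, h(1) ≈ 1.3863, h(1.25) ≈ 1.4469, h(1.5) ≈ 1.5041, h(1.75) ≈ 1.5581, h(2) ≈ 1.6094, h(2.25) ≈ 1.6582.
Sum = Δu · [h(0.5) + h(0.75) + h(1) + ...].
Sum ≈ 2.9344.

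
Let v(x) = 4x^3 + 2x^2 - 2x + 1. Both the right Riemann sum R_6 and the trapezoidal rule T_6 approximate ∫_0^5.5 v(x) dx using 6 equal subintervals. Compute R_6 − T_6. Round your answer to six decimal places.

327.708333

R_6 ≈ 1355.89641204.
T_6 ≈ 1028.18807870.
R_6 − T_6 ≈ 327.708333.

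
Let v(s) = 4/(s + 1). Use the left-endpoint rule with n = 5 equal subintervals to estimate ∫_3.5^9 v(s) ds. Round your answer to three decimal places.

Δs = (9 − 3.5)/5 = 1.1.
Left endpoints: 3.5, 4.6, 5.7, 6.8, 7.9.
v(3.5) = 8/9, v(4.6) = 5/7, v(5.7) = 40/67, v(6.8) = 20/39, v(7.9) = 40/89.
Sum = Δs · [v(3.5) + v(4.6) + v(5.7) + v(6.8) + v(7.9)].
Sum ≈ 3.479.

3.479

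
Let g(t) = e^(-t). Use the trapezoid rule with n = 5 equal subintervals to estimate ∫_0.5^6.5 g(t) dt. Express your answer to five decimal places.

Δt = (6.5 − 0.5)/5 = 1.2.
g(0.5) ≈ 0.60653, g(1.7) ≈ 0.18268, g(2.9) ≈ 0.05502, g(4.1) ≈ 0.01657, g(5.3) ≈ 0.00499, g(6.5) ≈ 0.00150.
T_5 = (Δt/2)·[g(t_0) + 2g(t_1) + ... + 2g(t_{4}) + g(t_5)].
Sum ≈ 0.67595.

0.67595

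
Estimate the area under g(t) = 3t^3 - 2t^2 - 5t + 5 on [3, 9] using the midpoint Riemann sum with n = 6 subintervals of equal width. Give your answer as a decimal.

Δt = (9 − 3)/6 = 1.
Midpoints: 3.5, 4.5, 5.5, 6.5, 7.5, 8.5.
g(3.5) = 91.625, g(4.5) = 215.375, g(5.5) = 416.125, g(6.5) = 711.875, g(7.5) = 1120.625, g(8.5) = 1660.375.
Sum = Δt · [g(3.5) + g(4.5) + g(5.5) + ...].
Sum = 4216.

4216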